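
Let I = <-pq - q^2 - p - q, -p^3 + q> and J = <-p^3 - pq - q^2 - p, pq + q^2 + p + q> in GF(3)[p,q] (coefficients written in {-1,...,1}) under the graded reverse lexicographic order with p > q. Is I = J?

Yes, the ideals are equal.

For a fixed monomial order, each ideal has a unique reduced Gröbner basis; comparing bases decides equality.
Buchberger on the first generating set:
f_1 = -pq - q^2 - p - q, LT = pq.
f_2 = -p^3 + q, LT = p^3.

S(f_1,f_2): lcm = p^3q. S = p^2q^2 + p^3 + p^2q + q^2.
  leading term p^2q^2: subtract (-pq)·f_1 from p^2q^2 + p^3 + p^2q + q^2 → -pq^3 + p^3 - pq^2 + q^2
  leading term pq^3: subtract (q^2)·f_1 from -pq^3 + p^3 - pq^2 + q^2 → q^4 + p^3 + q^3 + q^2
  leading term q^4: no divisor's leading term divides it; move q^4 to the remainder.
  leading term p^3: subtract (-1)·f_2 from p^3 + q^3 + q^2 → q^3 + q^2 + q
  leading term q^3: no divisor's leading term divides it; move q^3 to the remainder.
  leading term q^2: no divisor's leading term divides it; move q^2 to the remainder.
  leading term q: no divisor's leading term divides it; move q to the remainder.
  remainder q^4 + q^3 + q^2 + q ≠ 0; add g_3 = q^4 + q^3 + q^2 + q to the basis.

The other S-polynomials (S(f_1,g_3), S(f_2,g_3)) all reduce to 0 modulo the current basis, so we have a Gröbner basis.
Inter-reduce: drop elements whose leading term is divisible by another's, tail-reduce, and make monic.
Reduced Gröbner basis: {q^4 + q^3 + q^2 + q, p^3 - q, pq + q^2 + p + q}.

Buchberger on the second generating set:
h_1 = -p^3 - pq - q^2 - p, LT = p^3.
h_2 = pq + q^2 + p + q, LT = pq.

S(h_1,h_2): lcm = p^3q. S = -p^2q^2 - p^3 - p^2q + pq^2 + q^3 + pq.
  leading term p^2q^2: subtract (-pq)·h_2 from -p^2q^2 - p^3 - p^2q + pq^2 + q^3 + pq → pq^3 - p^3 - pq^2 + q^3 + pq
  leading term pq^3: subtract (q^2)·h_2 from pq^3 - p^3 - pq^2 + q^3 + pq → -q^4 - p^3 + pq^2 + pq
  leading term q^4: no divisor's leading term divides it; move -q^4 to the remainder.
  leading term p^3: subtract (1)·h_1 from -p^3 + pq^2 + pq → pq^2 - pq + q^2 + p
  leading term pq^2: subtract (q)·h_2 from pq^2 - pq + q^2 + p → -q^3 + pq + p
  leading term q^3: no divisor's leading term divides it; move -q^3 to the remainder.
  leading term pq: subtract (1)·h_2 from pq + p → -q^2 - q
  leading term q^2: no divisor's leading term divides it; move -q^2 to the remainder.
  leading term q: no divisor's leading term divides it; move -q to the remainder.
  remainder -q^4 - q^3 - q^2 - q ≠ 0; add k_3 = -q^4 - q^3 - q^2 - q to the basis.

The other S-polynomials (S(h_1,k_3), S(h_2,k_3)) all reduce to 0 modulo the current basis, so we have a Gröbner basis.
Inter-reduce: drop elements whose leading term is divisible by another's, tail-reduce, and make monic.
Reduced Gröbner basis: {q^4 + q^3 + q^2 + q, p^3 - q, pq + q^2 + p + q}.

These coincide, so the ideals are equal.
The choice of monomial ordering does not affect the verdict — as long as both bases are computed under the same ordering, their equality decides ideal equality.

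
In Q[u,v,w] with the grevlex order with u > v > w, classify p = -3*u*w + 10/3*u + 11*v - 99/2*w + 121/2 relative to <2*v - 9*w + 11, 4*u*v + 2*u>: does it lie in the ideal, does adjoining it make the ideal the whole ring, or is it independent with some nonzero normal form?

First compute the reduced Gröbner basis of I by Buchberger's algorithm.
f_1 = 2*v - 9*w + 11, LT = v.
f_2 = 4*u*v + 2*u, LT = u*v.

S(f_1,f_2): lcm = u*v. S = -9/2*u*w + 5*u.
  leading term u*w: no divisor's leading term divides it; move -9/2*u*w to the remainder.
  leading term u: no divisor's leading term divides it; move 5*u to the remainder.
  remainder -9/2*u*w + 5*u ≠ 0; add h_3 = -9/2*u*w + 5*u to the basis.

The other S-polynomials (S(f_1,h_3), S(f_2,h_3)) all reduce to 0 modulo the current basis, so we have a Gröbner basis.
Inter-reduce: drop elements whose leading term is divisible by another's, tail-reduce, and make monic.
Reduced Gröbner basis: {u*w - 10/9*u, v - 9/2*w + 11/2}.
Label its elements g_1 = u*w - 10/9*u, g_2 = v - 9/2*w + 11/2.

Reduce p = -3*u*w + 10/3*u + 11*v - 99/2*w + 121/2 modulo G:
  leading term u*w: subtract (-3)·g_1 from -3*u*w + 10/3*u + 11*v - 99/2*w + 121/2 → 11*v - 99/2*w + 121/2
  leading term v: subtract (11)·g_2 from 11*v - 99/2*w + 121/2 → 0
  normal form = 0.
Since the normal form is 0, p ∈ I.

-3*u*w + 10/3*u + 11*v - 99/2*w + 121/2 lies in I (it reduces to 0).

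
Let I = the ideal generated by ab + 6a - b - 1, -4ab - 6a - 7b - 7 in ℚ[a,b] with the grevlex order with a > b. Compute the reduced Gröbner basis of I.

G = {b² + 59/11b + 48/11, a - 11/18b - 11/18}

f_1 = ab + 6a - b - 1, LT = ab.
f_2 = -4ab - 6a - 7b - 7, LT = ab.

S(f_1,f_2): lcm = ab. S = 9/2a - 11/4b - 11/4.
  leading term a: no divisor's leading term divides it; move 9/2a to the remainder.
  leading term b: no divisor's leading term divides it; move -11/4b to the remainder.
  leading term 1: no divisor's leading term divides it; move -11/4 to the remainder.
  remainder 9/2a - 11/4b - 11/4 ≠ 0; add g_3 = 9/2a - 11/4b - 11/4 to the basis.

S(f_1,g_3): lcm = ab. S = 11/18b² + 6a - 7/18b - 1.
  leading term b²: no divisor's leading term divides it; move 11/18b² to the remainder.
  leading term a: subtract (4/3)·g_3 from 6a - 7/18b - 1 → 59/18b + 8/3
  leading term b: no divisor's leading term divides it; move 59/18b to the remainder.
  leading term 1: no divisor's leading term divides it; move 8/3 to the remainder.
  remainder 11/18b² + 59/18b + 8/3 ≠ 0; add g_4 = 11/18b² + 59/18b + 8/3 to the basis.

The other S-polynomials (S(f_2,g_3), S(f_1,g_4), S(f_2,g_4), S(g_3,g_4)) all reduce to 0 modulo the current basis, so we have a Gröbner basis.
Inter-reduce: drop elements whose leading term is divisible by another's, tail-reduce, and make monic.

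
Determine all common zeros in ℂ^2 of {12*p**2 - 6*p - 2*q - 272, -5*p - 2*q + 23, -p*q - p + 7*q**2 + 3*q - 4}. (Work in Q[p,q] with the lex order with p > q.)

Compute a lex Gröbner basis by Buchberger's algorithm.
f_1 = 12*p**2 - 6*p - 2*q - 272, LT = p**2.
f_2 = -5*p - 2*q + 23, LT = p.
f_3 = -p*q - p + 7*q**2 + 3*q - 4, LT = p*q.

S(f_1,f_2): lcm = p**2. S = -2/5*p*q + 41/10*p - 1/6*q - 68/3.
  leading term p*q: subtract (2/25*q)·f_2 from -2/5*p*q + 41/10*p - 1/6*q - 68/3 → 41/10*p + 4/25*q**2 - 301/150*q - 68/3
  leading term p: subtract (-41/50)·f_2 from 41/10*p + 4/25*q**2 - 301/150*q - 68/3 → 4/25*q**2 - 547/150*q - 571/150
  leading term q**2: no divisor's leading term divides it; move 4/25*q**2 to the remainder.
  leading term q: no divisor's leading term divides it; move -547/150*q to the remainder.
  leading term 1: no divisor's leading term divides it; move -571/150 to the remainder.
  remainder 4/25*q**2 - 547/150*q - 571/150 ≠ 0; add h_4 = 4/25*q**2 - 547/150*q - 571/150 to the basis.

S(f_1,f_3): lcm = p**2*q. S = -p**2 + 7*p*q**2 + 5/2*p*q - 4*p - 1/6*q**2 - 68/3*q.
  leading term p**2: subtract (-1/12)·f_1 from -p**2 + 7*p*q**2 + 5/2*p*q - 4*p - 1/6*q**2 - 68/3*q → 7*p*q**2 + 5/2*p*q - 9/2*p - 1/6*q**2 - 137/6*q - 68/3
  leading term p*q**2: subtract (-7/5*q**2)·f_2 from 7*p*q**2 + 5/2*p*q - 9/2*p - 1/6*q**2 - 137/6*q - 68/3 → 5/2*p*q - 9/2*p - 14/5*q**3 + 961/30*q**2 - 137/6*q - 68/3
  leading term p*q: subtract (-1/2*q)·f_2 from 5/2*p*q - 9/2*p - 14/5*q**3 + 961/30*q**2 - 137/6*q - 68/3 → -9/2*p - 14/5*q**3 + 931/30*q**2 - 34/3*q - 68/3
  leading term p: subtract (9/10)·f_2 from -9/2*p - 14/5*q**3 + 931/30*q**2 - 34/3*q - 68/3 → -14/5*q**3 + 931/30*q**2 - 143/15*q - 1301/30
  leading term q**3: subtract (-35/2*q)·h_4 from -14/5*q**3 + 931/30*q**2 - 143/15*q - 1301/30 → -1967/60*q**2 - 1523/20*q - 1301/30
  leading term q**2: subtract (-9835/48)·h_4 from -1967/60*q**2 - 1523/20*q - 1301/30 → -237121/288*q - 237121/288
  leading term q: no divisor's leading term divides it; move -237121/288*q to the remainder.
  leading term 1: no divisor's leading term divides it; move -237121/288 to the remainder.
  remainder -237121/288*q - 237121/288 ≠ 0; add h_5 = -237121/288*q - 237121/288 to the basis.

The other S-polynomials (S(f_2,f_3), S(f_1,h_4), S(f_2,h_4), S(f_3,h_4), S(f_1,h_5), S(f_2,h_5), S(f_3,h_5), S(h_4,h_5)) all reduce to 0 modulo the current basis, so we have a Gröbner basis.
Inter-reduce: drop elements whose leading term is divisible by another's, tail-reduce, and make monic.
Reduced Gröbner basis: {p - 5, q + 1}.

The lex basis is triangular: the last element involves only q. Solving q + 1 = 0 gives q ∈ {-1}; substituting each value into the earlier elements determines the remaining variables.
  q = -1: the earlier basis element becomes p - 5 = 0, giving p = 5 — point (5, -1).

{(5, -1)}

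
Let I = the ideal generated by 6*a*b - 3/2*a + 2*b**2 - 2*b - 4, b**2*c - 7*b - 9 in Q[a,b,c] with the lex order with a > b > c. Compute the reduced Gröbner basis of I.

f_1 = 6*a*b - 3/2*a + 2*b**2 - 2*b - 4, LT = a*b.
f_2 = b**2*c - 7*b - 9, LT = b**2*c.

S(f_1,f_2): lcm = a*b**2*c. S = -1/4*a*b*c + 7*a*b + 9*a + 1/3*b**3*c - 1/3*b**2*c - 2/3*b*c.
  reduce S modulo (f_1, f_2):
  remainder -1/16*a*c + 43/4*a - 3/4*b*c + 43/12*b - 1/6*c + 29/12 ≠ 0; add g_3 = -1/16*a*c + 43/4*a - 3/4*b*c + 43/12*b - 1/6*c + 29/12 to the basis.

The other S-polynomials (S(f_1,g_3), S(f_2,g_3)) all reduce to 0 modulo the current basis, so we have a Gröbner basis.

G = {a*b - 1/4*a + 1/3*b**2 - 1/3*b - 2/3, a*c - 172*a + 12*b*c - 172/3*b + 8/3*c - 116/3, b**2*c - 7*b - 9}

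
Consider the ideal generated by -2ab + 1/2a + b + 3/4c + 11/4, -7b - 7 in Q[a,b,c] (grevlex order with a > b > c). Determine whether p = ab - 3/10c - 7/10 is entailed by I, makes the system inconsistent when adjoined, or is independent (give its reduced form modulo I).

First compute the reduced Gröbner basis of I by Buchberger's algorithm.
f_1 = -2ab + 1/2a + b + 3/4c + 11/4, LT = ab.
f_2 = -7b - 7, LT = b.

S(f_1,f_2): lcm = ab. S = -5/4a - 1/2b - 3/8c - 11/8.
  leading term a: no divisor's leading term divides it; move -5/4a to the remainder.
  leading term b: subtract (1/14)·f_2 from -1/2b - 3/8c - 11/8 → -3/8c - 7/8
  leading term c: no divisor's leading term divides it; move -3/8c to the remainder.
  leading term 1: no divisor's leading term divides it; move -7/8 to the remainder.
  remainder -5/4a - 3/8c - 7/8 ≠ 0; add h_3 = -5/4a - 3/8c - 7/8 to the basis.

The other S-polynomials (S(f_1,h_3), S(f_2,h_3)) all reduce to 0 modulo the current basis, so we have a Gröbner basis.
Inter-reduce: drop elements whose leading term is divisible by another's, tail-reduce, and make monic.
Reduced Gröbner basis: {a + 3/10c + 7/10, b + 1}.
Label its elements g_1 = a + 3/10c + 7/10, g_2 = b + 1.

Reduce p = ab - 3/10c - 7/10 modulo G:
  leading term ab: subtract (b)·g_1 from ab - 3/10c - 7/10 → -3/10bc - 7/10b - 3/10c - 7/10
  leading term bc: subtract (-3/10c)·g_2 from -3/10bc - 7/10b - 3/10c - 7/10 → -7/10b - 7/10
  leading term b: subtract (-7/10)·g_2 from -7/10b - 7/10 → 0
  normal form = 0.
Since the normal form is 0, p ∈ I.

ab - 3/10c - 7/10 lies in I (it reduces to 0).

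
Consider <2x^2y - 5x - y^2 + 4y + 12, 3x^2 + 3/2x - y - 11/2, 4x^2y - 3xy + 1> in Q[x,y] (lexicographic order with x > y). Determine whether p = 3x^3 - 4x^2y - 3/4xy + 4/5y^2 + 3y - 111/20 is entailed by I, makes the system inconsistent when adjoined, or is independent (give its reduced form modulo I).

First compute the reduced Gröbner basis of I by Buchberger's algorithm.
f_1 = 2x^2y - 5x - y^2 + 4y + 12, LT = x^2y.
f_2 = 3x^2 + 3/2x - y - 11/2, LT = x^2.
f_3 = 4x^2y - 3xy + 1, LT = x^2y.

S(f_1,f_2): lcm = x^2y. S = -1/2xy - 5/2x - 1/6y^2 + 23/6y + 6.
  reduce S modulo (f_1, f_2, f_3):
  remainder -1/2xy - 5/2x - 1/6y^2 + 23/6y + 6 ≠ 0; add h_4 = -1/2xy - 5/2x - 1/6y^2 + 23/6y + 6 to the basis.

S(f_1,f_3): lcm = x^2y. S = 3/4xy - 5/2x - 1/2y^2 + 2y + 23/4.
  reduce S modulo (f_1, f_2, f_3, h_4):
  remainder -25/4x - 3/4y^2 + 31/4y + 59/4 ≠ 0; add h_5 = -25/4x - 3/4y^2 + 31/4y + 59/4 to the basis.

S(f_1,h_4): lcm = x^2y. S = -5x^2 - 1/3xy^2 + 23/3xy + 19/2x - 1/2y^2 + 2y + 6.
  reduce S modulo (f_1, f_2, f_3, h_4, h_5):
  remainder 1/9y^3 - 301/150y^2 + 5603/225y + 1351/50 ≠ 0; add h_6 = 1/9y^3 - 301/150y^2 + 5603/225y + 1351/50 to the basis.

S(f_1,h_5): lcm = x^2y. S = -3/25xy^3 + 31/25xy^2 + 59/25xy - 5/2x - 1/2y^2 + 2y + 6.
  reduce S modulo (f_1, f_2, f_3, h_4, h_5, h_6):
  remainder -2431423/187500y^2 + 17153173/93750y + 12245923/62500 ≠ 0; add h_7 = -2431423/187500y^2 + 17153173/93750y + 12245923/62500 to the basis.

S(f_2,h_5): lcm = x^2. S = -3/25xy^2 + 31/25xy + 143/50x - 1/3y - 11/6.
  reduce S modulo (f_1, f_2, f_3, h_4, h_5, h_6, h_7):
  remainder -1896665567/364713450y - 1896665567/364713450 ≠ 0; add h_8 = -1896665567/364713450y - 1896665567/364713450 to the basis.

The other S-polynomials (S(f_2,f_3), S(f_2,h_4), S(f_3,h_4), S(f_3,h_5), S(h_4,h_5), S(f_1,h_6), S(f_2,h_6), S(f_3,h_6), S(h_4,h_6), S(h_5,h_6), S(f_1,h_7), S(f_2,h_7), S(f_3,h_7), S(h_4,h_7), S(h_5,h_7), S(h_6,h_7), S(f_1,h_8), S(f_2,h_8), S(f_3,h_8), S(h_4,h_8), S(h_5,h_8), S(h_6,h_8), S(h_7,h_8)) all reduce to 0 modulo the current basis, so we have a Gröbner basis.
Inter-reduce: drop elements whose leading term is divisible by another's, tail-reduce, and make monic.
Reduced Gröbner basis: {x - 1, y + 1}.
Label its elements g_1 = x - 1, g_2 = y + 1.

Reduce p = 3x^3 - 4x^2y - 3/4xy + 4/5y^2 + 3y - 111/20 modulo G:
  leading term x^3: subtract (3x^2)·g_1 from 3x^3 - 4x^2y - 3/4xy + 4/5y^2 + 3y - 111/20 → -4x^2y + 3x^2 - 3/4xy + 4/5y^2 + 3y - 111/20
  leading term x^2y: subtract (-4xy)·g_1 from -4x^2y + 3x^2 - 3/4xy + 4/5y^2 + 3y - 111/20 → 3x^2 - 19/4xy + 4/5y^2 + 3y - 111/20
  leading term x^2: subtract (3x)·g_1 from 3x^2 - 19/4xy + 4/5y^2 + 3y - 111/20 → -19/4xy + 3x + 4/5y^2 + 3y - 111/20
  leading term xy: subtract (-19/4y)·g_1 from -19/4xy + 3x + 4/5y^2 + 3y - 111/20 → 3x + 4/5y^2 - 7/4y - 111/20
  leading term x: subtract (3)·g_1 from 3x + 4/5y^2 - 7/4y - 111/20 → 4/5y^2 - 7/4y - 51/20
  leading term y^2: subtract (4/5y)·g_2 from 4/5y^2 - 7/4y - 51/20 → -51/20y - 51/20
  leading term y: subtract (-51/20)·g_2 from -51/20y - 51/20 → 0
  normal form = 0.
Since the normal form is 0, p ∈ I.

The remainder on division by a Gröbner basis is unique — it is the normal form.

3x^3 - 4x^2y - 3/4xy + 4/5y^2 + 3y - 111/20 lies in I (it reduces to 0).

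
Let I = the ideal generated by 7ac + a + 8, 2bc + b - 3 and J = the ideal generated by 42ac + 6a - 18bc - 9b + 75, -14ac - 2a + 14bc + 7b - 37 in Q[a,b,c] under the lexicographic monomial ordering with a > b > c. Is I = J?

Yes, the ideals are equal.

Equality of ideals is decidable: compute both reduced Gröbner bases (unique for the ordering) and check whether they agree.
Buchberger on the first generating set:
f_1 = 7ac + a + 8, LT = ac.
f_2 = 2bc + b - 3, LT = bc.

S(f_1,f_2): lcm = abc. S = -5/14ab + 3/2a + 8/7b.
  leading term ab: no divisor's leading term divides it; move -5/14ab to the remainder.
  leading term a: no divisor's leading term divides it; move 3/2a to the remainder.
  leading term b: no divisor's leading term divides it; move 8/7b to the remainder.
  remainder -5/14ab + 3/2a + 8/7b ≠ 0; add g_3 = -5/14ab + 3/2a + 8/7b to the basis.

The other S-polynomials (S(f_1,g_3), S(f_2,g_3)) all reduce to 0 modulo the current basis, so we have a Gröbner basis.
Inter-reduce: drop elements whose leading term is divisible by another's, tail-reduce, and make monic.
Reduced Gröbner basis: {ab - 21/5a - 16/5b, ac + 1/7a + 8/7, bc + 1/2b - 3/2}.

Buchberger on the second generating set:
h_1 = 42ac + 6a - 18bc - 9b + 75, LT = ac.
h_2 = -14ac - 2a + 14bc + 7b - 37, LT = ac.

S(h_1,h_2): lcm = ac. S = 4/7bc + 2/7b - 6/7.
  leading term bc: no divisor's leading term divides it; move 4/7bc to the remainder.
  leading term b: no divisor's leading term divides it; move 2/7b to the remainder.
  leading term 1: no divisor's leading term divides it; move -6/7 to the remainder.
  remainder 4/7bc + 2/7b - 6/7 ≠ 0; add k_3 = 4/7bc + 2/7b - 6/7 to the basis.

S(h_1,k_3): lcm = abc. S = -5/14ab + 3/2a - 3/7b^2c - 3/14b^2 + 25/14b.
  leading term ab: no divisor's leading term divides it; move -5/14ab to the remainder.
  leading term a: no divisor's leading term divides it; move 3/2a to the remainder.
  leading term b^2c: subtract (-3/4b)·k_3 from -3/7b^2c - 3/14b^2 + 25/14b → 8/7b
  leading term b: no divisor's leading term divides it; move 8/7b to the remainder.
  remainder -5/14ab + 3/2a + 8/7b ≠ 0; add k_4 = -5/14ab + 3/2a + 8/7b to the basis.

The other S-polynomials (S(h_2,k_3), S(h_1,k_4), S(h_2,k_4), S(k_3,k_4)) all reduce to 0 modulo the current basis, so we have a Gröbner basis.
Inter-reduce: drop elements whose leading term is divisible by another's, tail-reduce, and make monic.
Reduced Gröbner basis: {ab - 21/5a - 16/5b, ac + 1/7a + 8/7, bc + 1/2b - 3/2}.

The two bases agree; hence the ideals are identical.
The same test decides containment: I ⊆ J iff every generator of I reduces to 0 modulo a Gröbner basis of J.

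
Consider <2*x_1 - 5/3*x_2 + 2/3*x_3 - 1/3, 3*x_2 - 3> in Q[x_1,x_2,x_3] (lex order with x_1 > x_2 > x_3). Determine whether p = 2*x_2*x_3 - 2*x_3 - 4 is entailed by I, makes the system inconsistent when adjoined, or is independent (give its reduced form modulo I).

Adjoining 2*x_2*x_3 - 2*x_3 - 4 makes the ideal the whole ring: the system is inconsistent.

First compute the reduced Gröbner basis of I by Buchberger's algorithm.
f_1 = 2*x_1 - 5/3*x_2 + 2/3*x_3 - 1/3, LT = x_1.
f_2 = 3*x_2 - 3, LT = x_2.

The S-polynomials (S(f_1,f_2)) all reduce to 0 modulo the current basis, so we have a Gröbner basis.
Inter-reduce: drop elements whose leading term is divisible by another's, tail-reduce, and make monic.
Reduced Gröbner basis: {x_1 + 1/3*x_3 - 1, x_2 - 1}.
Label its elements g_1 = x_1 + 1/3*x_3 - 1, g_2 = x_2 - 1.

Reduce p = 2*x_2*x_3 - 2*x_3 - 4 modulo G:
  leading term x_2*x_3: subtract (2*x_3)·g_2 from 2*x_2*x_3 - 2*x_3 - 4 → -4
  leading term 1: no divisor's leading term divides it; move -4 to the remainder.
  normal form = -4.
The normal form is nonzero, so p ∉ I. Since p minus its normal form lies in I, I + (p) = I + (r) where r = -4; decide whether this ideal is the whole ring.
Here r = -4 is a nonzero constant, hence a unit: 1 ∈ I + (p), the Gröbner basis of I + (p) is {1}, and the enlarged system has no common solution — adjoining p is inconsistent.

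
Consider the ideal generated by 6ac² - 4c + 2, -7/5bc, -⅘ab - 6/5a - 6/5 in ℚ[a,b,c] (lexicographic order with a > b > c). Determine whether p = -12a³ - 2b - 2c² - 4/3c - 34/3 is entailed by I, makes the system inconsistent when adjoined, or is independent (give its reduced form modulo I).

First compute the reduced Gröbner basis of I by Buchberger's algorithm.
f_1 = 6ac² - 4c + 2, LT = ac².
f_2 = -7/5bc, LT = bc.
f_3 = -⅘ab - 6/5a - 6/5, LT = ab.

S(f_1,f_2): lcm = abc². S = -⅔bc + ⅓b.
  reduce S modulo (f_1, f_2, f_3):
  remainder ⅓b ≠ 0; add h_4 = ⅓b to the basis.

S(f_1,f_3): lcm = abc². S = -3/2ac² - ⅔bc + ⅓b - 3/2c².
  reduce S modulo (f_1, f_2, f_3, h_4):
  remainder -3/2c² - c + ½ ≠ 0; add h_5 = -3/2c² - c + ½ to the basis.

S(f_2,f_3): lcm = abc. S = -3/2ac - 3/2c.
  reduce S modulo (f_1, f_2, f_3, h_4, h_5):
  remainder -3/2ac - 3/2c ≠ 0; add h_6 = -3/2ac - 3/2c to the basis.

S(f_3,h_4): lcm = ab. S = 3/2a + 3/2.
  reduce S modulo (f_1, f_2, f_3, h_4, h_5, h_6):
  remainder 3/2a + 3/2 ≠ 0; add h_7 = 3/2a + 3/2 to the basis.

The other S-polynomials (S(f_1,h_4), S(f_2,h_4), S(f_1,h_5), S(f_2,h_5), S(f_3,h_5), S(h_4,h_5), S(f_1,h_6), S(f_2,h_6), S(f_3,h_6), S(h_4,h_6), S(h_5,h_6), S(f_1,h_7), S(f_2,h_7), S(f_3,h_7), S(h_4,h_7), S(h_5,h_7), S(h_6,h_7)) all reduce to 0 modulo the current basis, so we have a Gröbner basis.
Inter-reduce: drop elements whose leading term is divisible by another's, tail-reduce, and make monic.
Reduced Gröbner basis: {a + 1, b, c² + ⅔c - ⅓}.
Label its elements g_1 = a + 1, g_2 = b, g_3 = c² + ⅔c - ⅓.

Reduce p = -12a³ - 2b - 2c² - 4/3c - 34/3 modulo G:
  leading term a³: subtract (-12a²)·g_1 from -12a³ - 2b - 2c² - 4/3c - 34/3 → 12a² - 2b - 2c² - 4/3c - 34/3
  leading term a²: subtract (12a)·g_1 from 12a² - 2b - 2c² - 4/3c - 34/3 → -12a - 2b - 2c² - 4/3c - 34/3
  leading term a: subtract (-12)·g_1 from -12a - 2b - 2c² - 4/3c - 34/3 → -2b - 2c² - 4/3c + ⅔
  leading term b: subtract (-2)·g_2 from -2b - 2c² - 4/3c + ⅔ → -2c² - 4/3c + ⅔
  leading term c²: subtract (-2)·g_3 from -2c² - 4/3c + ⅔ → 0
  normal form = 0.
Since the normal form is 0, p ∈ I.

-12a³ - 2b - 2c² - 4/3c - 34/3 lies in I (it reduces to 0).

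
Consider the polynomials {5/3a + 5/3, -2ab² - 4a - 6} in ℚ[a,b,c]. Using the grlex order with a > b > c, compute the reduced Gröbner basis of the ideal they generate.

f_1 = 5/3a + 5/3, LT = a.
f_2 = -2ab² - 4a - 6, LT = ab².

S(f_1,f_2): lcm = ab². S = b² - 2a - 3.
  leading term b²: no divisor's leading term divides it; move b² to the remainder.
  leading term a: subtract (-6/5)·f_1 from -2a - 3 → -1
  leading term 1: no divisor's leading term divides it; move -1 to the remainder.
  remainder b² - 1 ≠ 0; add g_3 = b² - 1 to the basis.

The other S-polynomials (S(f_1,g_3), S(f_2,g_3)) all reduce to 0 modulo the current basis, so we have a Gröbner basis.
Inter-reduce: drop elements whose leading term is divisible by another's, tail-reduce, and make monic.

G = {b² - 1, a + 1}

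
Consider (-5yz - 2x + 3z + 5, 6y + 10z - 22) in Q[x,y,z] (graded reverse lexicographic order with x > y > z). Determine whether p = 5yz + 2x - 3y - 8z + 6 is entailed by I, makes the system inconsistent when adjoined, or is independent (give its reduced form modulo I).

First compute the reduced Gröbner basis of I by Buchberger's algorithm.
f_1 = -5yz - 2x + 3z + 5, LT = yz.
f_2 = 6y + 10z - 22, LT = y.

S(f_1,f_2): lcm = yz. S = -5/3z^2 + 2/5x + 46/15z - 1.
  reduce S modulo (f_1, f_2):
  remainder -5/3z^2 + 2/5x + 46/15z - 1 ≠ 0; add h_3 = -5/3z^2 + 2/5x + 46/15z - 1 to the basis.

The other S-polynomials (S(f_1,h_3), S(f_2,h_3)) all reduce to 0 modulo the current basis, so we have a Gröbner basis.
Inter-reduce: drop elements whose leading term is divisible by another's, tail-reduce, and make monic.
Reduced Gröbner basis: {z^2 - 6/25x - 46/25z + 3/5, y + 5/3z - 11/3}.
Label its elements g_1 = z^2 - 6/25x - 46/25z + 3/5, g_2 = y + 5/3z - 11/3.

Reduce p = 5yz + 2x - 3y - 8z + 6 modulo G:
  leading term yz: subtract (5z)·g_2 from 5yz + 2x - 3y - 8z + 6 → -25/3z^2 + 2x - 3y + 31/3z + 6
  leading term z^2: subtract (-25/3)·g_1 from -25/3z^2 + 2x - 3y + 31/3z + 6 → -3y - 5z + 11
  leading term y: subtract (-3)·g_2 from -3y - 5z + 11 → 0
  normal form = 0.
Since the normal form is 0, p ∈ I.

5yz + 2x - 3y - 8z + 6 lies in I (it reduces to 0).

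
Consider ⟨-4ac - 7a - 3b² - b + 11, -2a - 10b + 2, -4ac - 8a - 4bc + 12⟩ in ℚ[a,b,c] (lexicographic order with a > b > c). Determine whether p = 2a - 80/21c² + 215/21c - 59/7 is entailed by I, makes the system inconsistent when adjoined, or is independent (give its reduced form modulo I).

First compute the reduced Gröbner basis of I by Buchberger's algorithm.
f_1 = -4ac - 7a - 3b² - b + 11, LT = ac.
f_2 = -2a - 10b + 2, LT = a.
f_3 = -4ac - 8a - 4bc + 12, LT = ac.

S(f_1,f_2): lcm = ac. S = 7/4a + ¾b² - 5bc + ¼b + c - 11/4.
  reduce S modulo (f_1, f_2, f_3):
  remainder ¾b² - 5bc - 17/2b + c - 1 ≠ 0; add h_4 = ¾b² - 5bc - 17/2b + c - 1 to the basis.

S(f_1,f_3): lcm = ac. S = -¼a + ¾b² - bc + ¼b + ¼.
  reduce S modulo (f_1, f_2, f_3, h_4):
  remainder 4bc + 10b - c + 1 ≠ 0; add h_5 = 4bc + 10b - c + 1 to the basis.

S(f_1,h_5): lcm = abc. S = -¾ab + ¼ac - ¼a + ¾b³ + ¼b² - 11/4b.
  reduce S modulo (f_1, f_2, f_3, h_4, h_5):
  remainder 35/8b + 5/3c² - 215/48c + 45/16 ≠ 0; add h_6 = 35/8b + 5/3c² - 215/48c + 45/16 to the basis.

S(h_5,h_6): lcm = bc. S = 5/2b - 8/21c³ + 43/42c² - 25/28c + ¼.
  reduce S modulo (f_1, f_2, f_3, h_4, h_5, h_6):
  remainder -8/21c³ + 1/14c² + 5/3c - 19/14 ≠ 0; add h_7 = -8/21c³ + 1/14c² + 5/3c - 19/14 to the basis.

The other S-polynomials (S(f_2,f_3), S(f_1,h_4), S(f_2,h_4), S(f_3,h_4), S(f_2,h_5), S(f_3,h_5), S(h_4,h_5), S(f_1,h_6), S(f_2,h_6), S(f_3,h_6), S(h_4,h_6), S(f_1,h_7), S(f_2,h_7), S(f_3,h_7), S(h_4,h_7), S(h_5,h_7), S(h_6,h_7)) all reduce to 0 modulo the current basis, so we have a Gröbner basis.
Inter-reduce: drop elements whose leading term is divisible by another's, tail-reduce, and make monic.
Reduced Gröbner basis: {a - 40/21c² + 215/42c - 59/14, b + 8/21c² - 43/42c + 9/14, c³ - 3/16c² - 35/8c + 57/16}.
Label its elements g_1 = a - 40/21c² + 215/42c - 59/14, g_2 = b + 8/21c² - 43/42c + 9/14, g_3 = c³ - 3/16c² - 35/8c + 57/16.

Reduce p = 2a - 80/21c² + 215/21c - 59/7 modulo G:
  leading term a: subtract (2)·g_1 from 2a - 80/21c² + 215/21c - 59/7 → 0
  normal form = 0.
Since the normal form is 0, p ∈ I.

2a - 80/21c² + 215/21c - 59/7 lies in I (it reduces to 0).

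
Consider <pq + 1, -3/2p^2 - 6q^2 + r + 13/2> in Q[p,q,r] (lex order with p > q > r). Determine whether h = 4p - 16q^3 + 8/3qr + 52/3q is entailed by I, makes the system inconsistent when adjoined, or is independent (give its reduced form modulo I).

First compute the reduced Gröbner basis of I by Buchberger's algorithm.
f_1 = pq + 1, LT = pq.
f_2 = -3/2p^2 - 6q^2 + r + 13/2, LT = p^2.

S(f_1,f_2): lcm = p^2q. S = p - 4q^3 + 2/3qr + 13/3q.
  leading term p: no divisor's leading term divides it; move p to the remainder.
  leading term q^3: no divisor's leading term divides it; move -4q^3 to the remainder.
  leading term qr: no divisor's leading term divides it; move 2/3qr to the remainder.
  leading term q: no divisor's leading term divides it; move 13/3q to the remainder.
  remainder p - 4q^3 + 2/3qr + 13/3q ≠ 0; add k_3 = p - 4q^3 + 2/3qr + 13/3q to the basis.

S(f_1,k_3): lcm = pq. S = 4q^4 - 2/3q^2r - 13/3q^2 + 1.
  leading term q^4: no divisor's leading term divides it; move 4q^4 to the remainder.
  leading term q^2r: no divisor's leading term divides it; move -2/3q^2r to the remainder.
  leading term q^2: no divisor's leading term divides it; move -13/3q^2 to the remainder.
  leading term 1: no divisor's leading term divides it; move 1 to the remainder.
  remainder 4q^4 - 2/3q^2r - 13/3q^2 + 1 ≠ 0; add k_4 = 4q^4 - 2/3q^2r - 13/3q^2 + 1 to the basis.

S(f_2,k_3): lcm = p^2. S = 4pq^3 - 2/3pqr - 13/3pq + 4q^2 - 2/3r - 13/3.
  leading term pq^3: subtract (4q^2)·f_1 from 4pq^3 - 2/3pqr - 13/3pq + 4q^2 - 2/3r - 13/3 → -2/3pqr - 13/3pq - 2/3r - 13/3
  leading term pqr: subtract (-2/3r)·f_1 from -2/3pqr - 13/3pq - 2/3r - 13/3 → -13/3pq - 13/3
  leading term pq: subtract (-13/3)·f_1 from -13/3pq - 13/3 → 0
  remainder 0.

S(f_1,k_4): lcm = pq^4. S = 1/6pq^2r + 13/12pq^2 - 1/4p + q^3.
  leading term pq^2r: subtract (1/6qr)·f_1 from 1/6pq^2r + 13/12pq^2 - 1/4p + q^3 → 13/12pq^2 - 1/4p + q^3 - 1/6qr
  leading term pq^2: subtract (13/12q)·f_1 from 13/12pq^2 - 1/4p + q^3 - 1/6qr → -1/4p + q^3 - 1/6qr - 13/12q
  leading term p: subtract (-1/4)·k_3 from -1/4p + q^3 - 1/6qr - 13/12q → 0
  remainder 0.

S(f_2,k_4): leading monomials are coprime, so the S-polynomial reduces to 0 (Buchberger's first criterion).
S(k_3,k_4): leading monomials are coprime, so the S-polynomial reduces to 0 (Buchberger's first criterion).
Every S-polynomial of the final basis reduces to 0, so we have a Gröbner basis.
Inter-reduce: drop elements whose leading term is divisible by another's, tail-reduce, and make monic.
Reduced Gröbner basis: {p - 4q^3 + 2/3qr + 13/3q, q^4 - 1/6q^2r - 13/12q^2 + 1/4}.
Label its elements g_1 = p - 4q^3 + 2/3qr + 13/3q, g_2 = q^4 - 1/6q^2r - 13/12q^2 + 1/4.

Reduce h = 4p - 16q^3 + 8/3qr + 52/3q modulo G:
  leading term p: subtract (4)·g_1 from 4p - 16q^3 + 8/3qr + 52/3q → 0
  normal form = 0.
Since the normal form is 0, h ∈ I.

Ideal membership is decidable via reduction modulo a Gröbner basis.

4p - 16q^3 + 8/3qr + 52/3q lies in I (it reduces to 0).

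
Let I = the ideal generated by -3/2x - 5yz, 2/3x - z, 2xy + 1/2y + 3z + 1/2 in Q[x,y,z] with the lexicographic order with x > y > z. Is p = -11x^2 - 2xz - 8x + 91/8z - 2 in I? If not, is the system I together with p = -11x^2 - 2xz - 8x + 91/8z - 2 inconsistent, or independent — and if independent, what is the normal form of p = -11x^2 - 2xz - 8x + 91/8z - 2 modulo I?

Adjoining -11x^2 - 2xz - 8x + 91/8z - 2 makes the ideal the whole ring: the system is inconsistent.

First compute the reduced Gröbner basis of I by Buchberger's algorithm.
f_1 = -3/2x - 5yz, LT = x.
f_2 = 2/3x - z, LT = x.
f_3 = 2xy + 1/2y + 3z + 1/2, LT = xy.

S(f_1,f_2): lcm = x. S = 10/3yz + 3/2z.
  leading term yz: no divisor's leading term divides it; move 10/3yz to the remainder.
  leading term z: no divisor's leading term divides it; move 3/2z to the remainder.
  remainder 10/3yz + 3/2z ≠ 0; add h_4 = 10/3yz + 3/2z to the basis.

S(f_1,f_3): lcm = xy. S = 10/3y^2z - 1/4y - 3/2z - 1/4.
  leading term y^2z: subtract (y)·h_4 from 10/3y^2z - 1/4y - 3/2z - 1/4 → -3/2yz - 1/4y - 3/2z - 1/4
  leading term yz: subtract (-9/20)·h_4 from -3/2yz - 1/4y - 3/2z - 1/4 → -1/4y - 33/40z - 1/4
  leading term y: no divisor's leading term divides it; move -1/4y to the remainder.
  leading term z: no divisor's leading term divides it; move -33/40z to the remainder.
  leading term 1: no divisor's leading term divides it; move -1/4 to the remainder.
  remainder -1/4y - 33/40z - 1/4 ≠ 0; add h_5 = -1/4y - 33/40z - 1/4 to the basis.

S(f_3,h_4): lcm = xyz. S = -9/20xz + 1/4yz + 3/2z^2 + 1/4z.
  leading term xz: subtract (3/10z)·f_1 from -9/20xz + 1/4yz + 3/2z^2 + 1/4z → 3/2yz^2 + 1/4yz + 3/2z^2 + 1/4z
  leading term yz^2: subtract (9/20z)·h_4 from 3/2yz^2 + 1/4yz + 3/2z^2 + 1/4z → 1/4yz + 33/40z^2 + 1/4z
  leading term yz: subtract (3/40)·h_4 from 1/4yz + 33/40z^2 + 1/4z → 33/40z^2 + 11/80z
  leading term z^2: no divisor's leading term divides it; move 33/40z^2 to the remainder.
  leading term z: no divisor's leading term divides it; move 11/80z to the remainder.
  remainder 33/40z^2 + 11/80z ≠ 0; add h_6 = 33/40z^2 + 11/80z to the basis.

The other S-polynomials (S(f_2,f_3), S(f_1,h_4), S(f_2,h_4), S(f_1,h_5), S(f_2,h_5), S(f_3,h_5), S(h_4,h_5), S(f_1,h_6), S(f_2,h_6), S(f_3,h_6), S(h_4,h_6), S(h_5,h_6)) all reduce to 0 modulo the current basis, so we have a Gröbner basis.
Inter-reduce: drop elements whose leading term is divisible by another's, tail-reduce, and make monic.
Reduced Gröbner basis: {x - 3/2z, y + 33/10z + 1, z^2 + 1/6z}.
Label its elements g_1 = x - 3/2z, g_2 = y + 33/10z + 1, g_3 = z^2 + 1/6z.

Reduce p = -11x^2 - 2xz - 8x + 91/8z - 2 modulo G:
  leading term x^2: subtract (-11x)·g_1 from -11x^2 - 2xz - 8x + 91/8z - 2 → -37/2xz - 8x + 91/8z - 2
  leading term xz: subtract (-37/2z)·g_1 from -37/2xz - 8x + 91/8z - 2 → -8x - 111/4z^2 + 91/8z - 2
  leading term x: subtract (-8)·g_1 from -8x - 111/4z^2 + 91/8z - 2 → -111/4z^2 - 5/8z - 2
  leading term z^2: subtract (-111/4)·g_3 from -111/4z^2 - 5/8z - 2 → 4z - 2
  leading term z: no divisor's leading term divides it; move 4z to the remainder.
  leading term 1: no divisor's leading term divides it; move -2 to the remainder.
  normal form = 4z - 2.
The normal form is nonzero, so p ∉ I. Since p minus its normal form lies in I, I + (p) = I + (r) where r = 4z - 2; decide whether this ideal is the whole ring.
Run Buchberger on G together with r (pairs among the g_i already reduce to 0 since G is a Gröbner basis):
g_1 = x - 3/2z, LT = x.
g_2 = y + 33/10z + 1, LT = y.
g_3 = z^2 + 1/6z, LT = z^2.
r = 4z - 2, LT = z.

S(g_3,r): lcm = z^2. S = 2/3z.
  leading term z: subtract (1/6)·r from 2/3z → 1/3
  leading term 1: no divisor's leading term divides it; move 1/3 to the remainder.
  remainder 1/3 ≠ 0; add m_5 = 1/3 to the basis.

The other S-polynomials (S(g_1,g_2), S(g_1,g_3), S(g_1,r), S(g_2,g_3), S(g_2,r), S(g_1,m_5), S(g_2,m_5), S(g_3,m_5), S(r,m_5)) all reduce to 0 modulo the current basis, so we have a Gröbner basis.
Inter-reduce: drop elements whose leading term is divisible by another's, tail-reduce, and make monic.
Reduced Gröbner basis: {1}.
The reduced Gröbner basis of I + (p) is {1}: the ideal is the whole ring, so the enlarged system has no common solution — adjoining p is inconsistent.

The remainder on division by a Gröbner basis is unique — it is the normal form.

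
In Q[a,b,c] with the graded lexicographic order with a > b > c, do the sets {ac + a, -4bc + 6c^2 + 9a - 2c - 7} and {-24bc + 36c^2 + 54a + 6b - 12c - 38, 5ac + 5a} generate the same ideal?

Since reduced Gröbner bases are canonical representatives of ideals under a given ordering, it suffices to compute and compare them.
Buchberger on the first generating set:
f_1 = ac + a, LT = ac.
f_2 = -4bc + 6c^2 + 9a - 2c - 7, LT = bc.

S(f_1,f_2): lcm = abc. S = 3/2ac^2 + 9/4a^2 + ab - 1/2ac - 7/4a.
  leading term ac^2: subtract (3/2c)·f_1 from 3/2ac^2 + 9/4a^2 + ab - 1/2ac - 7/4a → 9/4a^2 + ab - 2ac - 7/4a
  leading term a^2: no divisor's leading term divides it; move 9/4a^2 to the remainder.
  leading term ab: no divisor's leading term divides it; move ab to the remainder.
  leading term ac: subtract (-2)·f_1 from -2ac - 7/4a → 1/4a
  leading term a: no divisor's leading term divides it; move 1/4a to the remainder.
  remainder 9/4a^2 + ab + 1/4a ≠ 0; add g_3 = 9/4a^2 + ab + 1/4a to the basis.

S(f_1,g_3): lcm = a^2c. S = -4/9abc + a^2 - 1/9ac.
  leading term abc: subtract (-4/9b)·f_1 from -4/9abc + a^2 - 1/9ac → a^2 + 4/9ab - 1/9ac
  leading term a^2: subtract (4/9)·g_3 from a^2 + 4/9ab - 1/9ac → -1/9ac - 1/9a
  leading term ac: subtract (-1/9)·f_1 from -1/9ac - 1/9a → 0
  remainder 0.

S(f_2,g_3): leading monomials are coprime, so the S-polynomial reduces to 0 (Buchberger's first criterion).
Every S-polynomial of the final basis reduces to 0, so we have a Gröbner basis.
Inter-reduce: drop elements whose leading term is divisible by another's, tail-reduce, and make monic.
Reduced Gröbner basis: {a^2 + 4/9ab + 1/9a, ac + a, bc - 3/2c^2 - 9/4a + 1/2c + 7/4}.

Buchberger on the second generating set:
h_1 = -24bc + 36c^2 + 54a + 6b - 12c - 38, LT = bc.
h_2 = 5ac + 5a, LT = ac.

S(h_1,h_2): lcm = abc. S = -3/2ac^2 - 9/4a^2 - 5/4ab + 1/2ac + 19/12a.
  leading term ac^2: subtract (-3/10c)·h_2 from -3/2ac^2 - 9/4a^2 - 5/4ab + 1/2ac + 19/12a → -9/4a^2 - 5/4ab + 2ac + 19/12a
  leading term a^2: no divisor's leading term divides it; move -9/4a^2 to the remainder.
  leading term ab: no divisor's leading term divides it; move -5/4ab to the remainder.
  leading term ac: subtract (2/5)·h_2 from 2ac + 19/12a → -5/12a
  leading term a: no divisor's leading term divides it; move -5/12a to the remainder.
  remainder -9/4a^2 - 5/4ab - 5/12a ≠ 0; add k_3 = -9/4a^2 - 5/4ab - 5/12a to the basis.

S(h_1,k_3): leading monomials are coprime, so the S-polynomial reduces to 0 (Buchberger's first criterion).
S(h_2,k_3): lcm = a^2c. S = -5/9abc + a^2 - 5/27ac.
  leading term abc: subtract (5/216a)·h_1 from -5/9abc + a^2 - 5/27ac → -5/6ac^2 - 1/4a^2 - 5/36ab + 5/54ac + 95/108a
  leading term ac^2: subtract (-1/6c)·h_2 from -5/6ac^2 - 1/4a^2 - 5/36ab + 5/54ac + 95/108a → -1/4a^2 - 5/36ab + 25/27ac + 95/108a
  leading term a^2: subtract (1/9)·k_3 from -1/4a^2 - 5/36ab + 25/27ac + 95/108a → 25/27ac + 25/27a
  leading term ac: subtract (5/27)·h_2 from 25/27ac + 25/27a → 0
  remainder 0.

Every S-polynomial of the final basis reduces to 0, so we have a Gröbner basis.
Inter-reduce: drop elements whose leading term is divisible by another's, tail-reduce, and make monic.
Reduced Gröbner basis: {a^2 + 5/9ab + 5/27a, ac + a, bc - 3/2c^2 - 9/4a - 1/4b + 1/2c + 19/12}.

Since the reduced bases disagree, the two ideals are not the same.

No, the ideals differ.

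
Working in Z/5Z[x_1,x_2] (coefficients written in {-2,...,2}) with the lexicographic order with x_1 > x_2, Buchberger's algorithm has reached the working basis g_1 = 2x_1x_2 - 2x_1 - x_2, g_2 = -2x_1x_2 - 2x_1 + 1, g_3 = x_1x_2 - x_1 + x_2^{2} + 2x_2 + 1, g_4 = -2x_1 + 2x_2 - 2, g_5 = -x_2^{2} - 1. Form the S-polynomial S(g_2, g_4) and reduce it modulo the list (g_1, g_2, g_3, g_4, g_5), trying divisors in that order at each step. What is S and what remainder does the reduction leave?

S(g_2, g_4) = x_1 + x_2^{2} - x_2 + 2; remainder on division = 0.

lcm(LM(g_2), LM(g_4)) = x_1x_2.
S = (lcm/LT(g_2))·g_2 − (lcm/LT(g_4))·g_4 = x_1 + x_2^{2} - x_2 + 2.
Reduce S modulo (g_1, g_2, g_3, g_4, g_5) in that order:
  leading term x_1: subtract (2)·g_4 from x_1 + x_2^{2} - x_2 + 2 → x_2^{2} + 1
  leading term x_2^{2}: subtract (-1)·g_5 from x_2^{2} + 1 → 0
The remainder is 0, so this S-polynomial contributes no new basis element.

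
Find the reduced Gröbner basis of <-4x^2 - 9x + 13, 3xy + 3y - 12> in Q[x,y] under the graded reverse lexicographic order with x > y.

G = {y^2 - 2/9y - 32/9, x - 9/8y + 5/4}

The reduced Gröbner basis is the canonical form of the ideal for this ordering.

f_1 = -4x^2 - 9x + 13, LT = x^2.
f_2 = 3xy + 3y - 12, LT = xy.

S(f_1,f_2): lcm = x^2y. S = 5/4xy + 4x - 13/4y.
  leading term xy: subtract (5/12)·f_2 from 5/4xy + 4x - 13/4y → 4x - 9/2y + 5
  leading term x: no divisor's leading term divides it; move 4x to the remainder.
  leading term y: no divisor's leading term divides it; move -9/2y to the remainder.
  leading term 1: no divisor's leading term divides it; move 5 to the remainder.
  remainder 4x - 9/2y + 5 ≠ 0; add g_3 = 4x - 9/2y + 5 to the basis.

S(f_1,g_3): lcm = x^2. S = 9/8xy + x - 13/4.
  leading term xy: subtract (3/8)·f_2 from 9/8xy + x - 13/4 → x - 9/8y + 5/4
  leading term x: subtract (1/4)·g_3 from x - 9/8y + 5/4 → 0
  remainder 0.

S(f_2,g_3): lcm = xy. S = 9/8y^2 - 1/4y - 4.
  leading term y^2: no divisor's leading term divides it; move 9/8y^2 to the remainder.
  leading term y: no divisor's leading term divides it; move -1/4y to the remainder.
  leading term 1: no divisor's leading term divides it; move -4 to the remainder.
  remainder 9/8y^2 - 1/4y - 4 ≠ 0; add g_4 = 9/8y^2 - 1/4y - 4 to the basis.

S(f_1,g_4): leading monomials are coprime, so the S-polynomial reduces to 0 (Buchberger's first criterion).
S(f_2,g_4): lcm = xy^2. S = 2/9xy + y^2 + 32/9x - 4y.
  leading term xy: subtract (2/27)·f_2 from 2/9xy + y^2 + 32/9x - 4y → y^2 + 32/9x - 38/9y + 8/9
  leading term y^2: subtract (8/9)·g_4 from y^2 + 32/9x - 38/9y + 8/9 → 32/9x - 4y + 40/9
  leading term x: subtract (8/9)·g_3 from 32/9x - 4y + 40/9 → 0
  remainder 0.

S(g_3,g_4): leading monomials are coprime, so the S-polynomial reduces to 0 (Buchberger's first criterion).
Every S-polynomial of the final basis reduces to 0, so we have a Gröbner basis.
Inter-reduce: drop elements whose leading term is divisible by another's, tail-reduce, and make monic.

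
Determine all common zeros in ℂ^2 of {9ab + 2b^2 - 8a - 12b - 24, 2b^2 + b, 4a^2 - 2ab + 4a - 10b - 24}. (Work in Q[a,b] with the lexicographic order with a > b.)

Compute a lex Gröbner basis by Buchberger's algorithm.
f_1 = 9ab - 8a + 2b^2 - 12b - 24, LT = ab.
f_2 = 2b^2 + b, LT = b^2.
f_3 = 4a^2 - 2ab + 4a - 10b - 24, LT = a^2.

S(f_1,f_2): lcm = ab^2. S = -25/18ab + 2/9b^3 - 4/3b^2 - 8/3b.
  leading term ab: subtract (-25/162)·f_1 from -25/18ab + 2/9b^3 - 4/3b^2 - 8/3b → -100/81a + 2/9b^3 - 83/81b^2 - 122/27b - 100/27
  leading term a: no divisor's leading term divides it; move -100/81a to the remainder.
  leading term b^3: subtract (1/9b)·f_2 from 2/9b^3 - 83/81b^2 - 122/27b - 100/27 → -92/81b^2 - 122/27b - 100/27
  leading term b^2: subtract (-46/81)·f_2 from -92/81b^2 - 122/27b - 100/27 → -320/81b - 100/27
  leading term b: no divisor's leading term divides it; move -320/81b to the remainder.
  leading term 1: no divisor's leading term divides it; move -100/27 to the remainder.
  remainder -100/81a - 320/81b - 100/27 ≠ 0; add h_4 = -100/81a - 320/81b - 100/27 to the basis.

S(f_1,f_3): lcm = a^2b. S = -8/9a^2 + 13/18ab^2 - 7/3ab - 8/3a + 5/2b^2 + 6b.
  leading term a^2: subtract (-2/9)·f_3 from -8/9a^2 + 13/18ab^2 - 7/3ab - 8/3a + 5/2b^2 + 6b → 13/18ab^2 - 25/9ab - 16/9a + 5/2b^2 + 34/9b - 16/3
  leading term ab^2: subtract (13/162b)·f_1 from 13/18ab^2 - 25/9ab - 16/9a + 5/2b^2 + 34/9b - 16/3 → -173/81ab - 16/9a - 13/81b^3 + 187/54b^2 + 154/27b - 16/3
  leading term ab: subtract (-173/729)·f_1 from -173/81ab - 16/9a - 13/81b^3 + 187/54b^2 + 154/27b - 16/3 → -2680/729a - 13/81b^3 + 5741/1458b^2 + 694/243b - 2680/243
  leading term a: subtract (134/45)·h_4 from -2680/729a - 13/81b^3 + 5741/1458b^2 + 694/243b - 2680/243 → -13/81b^3 + 5741/1458b^2 + 10658/729b
  leading term b^3: subtract (-13/162b)·f_2 from -13/81b^3 + 5741/1458b^2 + 10658/729b → 2929/729b^2 + 10658/729b
  leading term b^2: subtract (2929/1458)·f_2 from 2929/729b^2 + 10658/729b → 227/18b
  leading term b: no divisor's leading term divides it; move 227/18b to the remainder.
  remainder 227/18b ≠ 0; add h_5 = 227/18b to the basis.

S(f_2,f_3): leading monomials are coprime, so the S-polynomial reduces to 0 (Buchberger's first criterion).
S(f_1,h_4): lcm = ab. S = -8/9a - 134/45b^2 - 13/3b - 8/3.
  leading term a: subtract (18/25)·h_4 from -8/9a - 134/45b^2 - 13/3b - 8/3 → -134/45b^2 - 67/45b
  leading term b^2: subtract (-67/45)·f_2 from -134/45b^2 - 67/45b → 0
  remainder 0.

S(f_2,h_4): leading monomials are coprime, so the S-polynomial reduces to 0 (Buchberger's first criterion).
S(f_3,h_4): lcm = a^2. S = -37/10ab - 2a - 5/2b - 6.
  leading term ab: subtract (-37/90)·f_1 from -37/10ab - 2a - 5/2b - 6 → -238/45a + 37/45b^2 - 223/30b - 238/15
  leading term a: subtract (1071/250)·h_4 from -238/45a + 37/45b^2 - 223/30b - 238/15 → 37/45b^2 + 4271/450b
  leading term b^2: subtract (37/90)·f_2 from 37/45b^2 + 4271/450b → 227/25b
  leading term b: subtract (18/25)·h_5 from 227/25b → 0
  remainder 0.

S(f_1,h_5): lcm = ab. S = -8/9a + 2/9b^2 - 4/3b - 8/3.
  leading term a: subtract (18/25)·h_4 from -8/9a + 2/9b^2 - 4/3b - 8/3 → 2/9b^2 + 68/45b
  leading term b^2: subtract (1/9)·f_2 from 2/9b^2 + 68/45b → 7/5b
  leading term b: subtract (126/1135)·h_5 from 7/5b → 0
  remainder 0.

S(f_2,h_5): lcm = b^2. S = 1/2b.
  leading term b: subtract (9/227)·h_5 from 1/2b → 0
  remainder 0.

S(f_3,h_5): leading monomials are coprime, so the S-polynomial reduces to 0 (Buchberger's first criterion).
S(h_4,h_5): leading monomials are coprime, so the S-polynomial reduces to 0 (Buchberger's first criterion).
Every S-polynomial of the final basis reduces to 0, so we have a Gröbner basis.
Inter-reduce: drop elements whose leading term is divisible by another's, tail-reduce, and make monic.
Reduced Gröbner basis: {a + 3, b}.

Since the basis is lex-ordered, b is univariate in b. Its roots are {0}. Back-substituting each root into the other basis elements fixes the other coordinates.
  b = 0: the earlier basis element becomes a + 3 = 0, giving a = -3 — point (-3, 0).
Substituting each solution back into the original system confirms all equations vanish.

{(-3, 0)}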